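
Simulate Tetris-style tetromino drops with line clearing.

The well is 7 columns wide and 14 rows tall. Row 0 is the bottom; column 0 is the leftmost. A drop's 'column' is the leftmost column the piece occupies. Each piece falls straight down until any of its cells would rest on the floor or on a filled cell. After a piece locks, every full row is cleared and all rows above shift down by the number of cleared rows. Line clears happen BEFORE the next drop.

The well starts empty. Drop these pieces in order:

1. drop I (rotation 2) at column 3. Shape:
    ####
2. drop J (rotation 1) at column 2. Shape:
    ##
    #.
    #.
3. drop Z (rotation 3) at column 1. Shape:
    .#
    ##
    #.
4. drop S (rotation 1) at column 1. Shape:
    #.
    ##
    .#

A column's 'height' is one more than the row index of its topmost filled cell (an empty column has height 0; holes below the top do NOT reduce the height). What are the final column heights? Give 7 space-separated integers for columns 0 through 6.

Answer: 0 8 7 3 1 1 1

Derivation:
Drop 1: I rot2 at col 3 lands with bottom-row=0; cleared 0 line(s) (total 0); column heights now [0 0 0 1 1 1 1], max=1
Drop 2: J rot1 at col 2 lands with bottom-row=0; cleared 0 line(s) (total 0); column heights now [0 0 3 3 1 1 1], max=3
Drop 3: Z rot3 at col 1 lands with bottom-row=2; cleared 0 line(s) (total 0); column heights now [0 4 5 3 1 1 1], max=5
Drop 4: S rot1 at col 1 lands with bottom-row=5; cleared 0 line(s) (total 0); column heights now [0 8 7 3 1 1 1], max=8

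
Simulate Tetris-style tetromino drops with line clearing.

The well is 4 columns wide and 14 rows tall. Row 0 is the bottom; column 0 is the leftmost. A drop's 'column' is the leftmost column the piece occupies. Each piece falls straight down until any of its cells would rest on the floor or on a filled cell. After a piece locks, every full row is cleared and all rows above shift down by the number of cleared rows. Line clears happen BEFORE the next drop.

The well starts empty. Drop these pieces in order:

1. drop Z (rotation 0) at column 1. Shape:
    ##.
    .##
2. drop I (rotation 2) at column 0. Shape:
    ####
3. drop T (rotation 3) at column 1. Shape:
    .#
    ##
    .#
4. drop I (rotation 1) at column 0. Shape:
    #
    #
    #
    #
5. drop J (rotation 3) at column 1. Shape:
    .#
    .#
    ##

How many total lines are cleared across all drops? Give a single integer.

Drop 1: Z rot0 at col 1 lands with bottom-row=0; cleared 0 line(s) (total 0); column heights now [0 2 2 1], max=2
Drop 2: I rot2 at col 0 lands with bottom-row=2; cleared 1 line(s) (total 1); column heights now [0 2 2 1], max=2
Drop 3: T rot3 at col 1 lands with bottom-row=2; cleared 0 line(s) (total 1); column heights now [0 4 5 1], max=5
Drop 4: I rot1 at col 0 lands with bottom-row=0; cleared 0 line(s) (total 1); column heights now [4 4 5 1], max=5
Drop 5: J rot3 at col 1 lands with bottom-row=5; cleared 0 line(s) (total 1); column heights now [4 6 8 1], max=8

Answer: 1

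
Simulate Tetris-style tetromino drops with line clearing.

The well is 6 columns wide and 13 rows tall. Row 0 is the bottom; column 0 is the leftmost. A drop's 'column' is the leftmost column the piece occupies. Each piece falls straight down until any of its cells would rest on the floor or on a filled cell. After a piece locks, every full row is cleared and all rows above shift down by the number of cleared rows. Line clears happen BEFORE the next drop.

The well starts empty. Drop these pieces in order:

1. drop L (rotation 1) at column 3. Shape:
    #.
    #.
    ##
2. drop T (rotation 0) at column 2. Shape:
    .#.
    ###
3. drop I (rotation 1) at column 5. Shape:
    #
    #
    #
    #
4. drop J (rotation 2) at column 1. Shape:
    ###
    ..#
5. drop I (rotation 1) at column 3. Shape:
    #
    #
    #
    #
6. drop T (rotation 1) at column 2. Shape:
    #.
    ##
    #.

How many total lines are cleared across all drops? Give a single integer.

Answer: 0

Derivation:
Drop 1: L rot1 at col 3 lands with bottom-row=0; cleared 0 line(s) (total 0); column heights now [0 0 0 3 1 0], max=3
Drop 2: T rot0 at col 2 lands with bottom-row=3; cleared 0 line(s) (total 0); column heights now [0 0 4 5 4 0], max=5
Drop 3: I rot1 at col 5 lands with bottom-row=0; cleared 0 line(s) (total 0); column heights now [0 0 4 5 4 4], max=5
Drop 4: J rot2 at col 1 lands with bottom-row=5; cleared 0 line(s) (total 0); column heights now [0 7 7 7 4 4], max=7
Drop 5: I rot1 at col 3 lands with bottom-row=7; cleared 0 line(s) (total 0); column heights now [0 7 7 11 4 4], max=11
Drop 6: T rot1 at col 2 lands with bottom-row=10; cleared 0 line(s) (total 0); column heights now [0 7 13 12 4 4], max=13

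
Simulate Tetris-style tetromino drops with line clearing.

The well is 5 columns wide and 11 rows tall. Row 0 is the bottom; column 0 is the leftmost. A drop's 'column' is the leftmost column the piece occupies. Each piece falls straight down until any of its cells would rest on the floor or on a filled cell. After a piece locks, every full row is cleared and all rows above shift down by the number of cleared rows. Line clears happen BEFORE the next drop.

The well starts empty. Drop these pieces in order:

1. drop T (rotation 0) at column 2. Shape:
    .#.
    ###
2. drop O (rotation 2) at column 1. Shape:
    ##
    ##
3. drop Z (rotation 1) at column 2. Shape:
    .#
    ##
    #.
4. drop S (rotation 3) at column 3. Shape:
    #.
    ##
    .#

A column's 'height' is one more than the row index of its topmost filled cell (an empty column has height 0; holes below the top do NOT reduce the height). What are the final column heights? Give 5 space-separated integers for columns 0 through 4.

Drop 1: T rot0 at col 2 lands with bottom-row=0; cleared 0 line(s) (total 0); column heights now [0 0 1 2 1], max=2
Drop 2: O rot2 at col 1 lands with bottom-row=1; cleared 0 line(s) (total 0); column heights now [0 3 3 2 1], max=3
Drop 3: Z rot1 at col 2 lands with bottom-row=3; cleared 0 line(s) (total 0); column heights now [0 3 5 6 1], max=6
Drop 4: S rot3 at col 3 lands with bottom-row=5; cleared 0 line(s) (total 0); column heights now [0 3 5 8 7], max=8

Answer: 0 3 5 8 7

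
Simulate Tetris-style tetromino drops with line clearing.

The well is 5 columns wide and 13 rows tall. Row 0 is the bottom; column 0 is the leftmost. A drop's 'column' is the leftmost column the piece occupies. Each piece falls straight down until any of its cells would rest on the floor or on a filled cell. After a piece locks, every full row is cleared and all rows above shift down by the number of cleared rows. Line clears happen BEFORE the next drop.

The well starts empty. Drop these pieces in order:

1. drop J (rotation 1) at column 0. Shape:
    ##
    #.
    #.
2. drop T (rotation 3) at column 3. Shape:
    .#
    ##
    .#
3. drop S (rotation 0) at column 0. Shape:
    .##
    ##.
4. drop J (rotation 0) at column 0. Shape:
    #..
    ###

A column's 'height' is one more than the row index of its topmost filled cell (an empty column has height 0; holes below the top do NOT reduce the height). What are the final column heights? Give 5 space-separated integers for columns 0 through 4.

Answer: 7 6 6 2 3

Derivation:
Drop 1: J rot1 at col 0 lands with bottom-row=0; cleared 0 line(s) (total 0); column heights now [3 3 0 0 0], max=3
Drop 2: T rot3 at col 3 lands with bottom-row=0; cleared 0 line(s) (total 0); column heights now [3 3 0 2 3], max=3
Drop 3: S rot0 at col 0 lands with bottom-row=3; cleared 0 line(s) (total 0); column heights now [4 5 5 2 3], max=5
Drop 4: J rot0 at col 0 lands with bottom-row=5; cleared 0 line(s) (total 0); column heights now [7 6 6 2 3], max=7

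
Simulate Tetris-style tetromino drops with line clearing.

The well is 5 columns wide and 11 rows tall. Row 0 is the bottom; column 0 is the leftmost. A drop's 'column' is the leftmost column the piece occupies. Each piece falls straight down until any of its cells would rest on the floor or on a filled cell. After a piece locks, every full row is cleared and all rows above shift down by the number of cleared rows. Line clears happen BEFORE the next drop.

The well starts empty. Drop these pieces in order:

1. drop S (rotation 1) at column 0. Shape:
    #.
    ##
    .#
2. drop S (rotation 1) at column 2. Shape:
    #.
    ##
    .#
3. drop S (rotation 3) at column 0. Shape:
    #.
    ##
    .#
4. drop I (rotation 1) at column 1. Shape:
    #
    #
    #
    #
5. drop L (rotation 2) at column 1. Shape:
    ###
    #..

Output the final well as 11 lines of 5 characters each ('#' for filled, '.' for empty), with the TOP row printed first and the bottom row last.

Answer: .....
.###.
.#...
.#...
.#...
.#...
##...
##...
###..
####.
.#.#.

Derivation:
Drop 1: S rot1 at col 0 lands with bottom-row=0; cleared 0 line(s) (total 0); column heights now [3 2 0 0 0], max=3
Drop 2: S rot1 at col 2 lands with bottom-row=0; cleared 0 line(s) (total 0); column heights now [3 2 3 2 0], max=3
Drop 3: S rot3 at col 0 lands with bottom-row=2; cleared 0 line(s) (total 0); column heights now [5 4 3 2 0], max=5
Drop 4: I rot1 at col 1 lands with bottom-row=4; cleared 0 line(s) (total 0); column heights now [5 8 3 2 0], max=8
Drop 5: L rot2 at col 1 lands with bottom-row=8; cleared 0 line(s) (total 0); column heights now [5 10 10 10 0], max=10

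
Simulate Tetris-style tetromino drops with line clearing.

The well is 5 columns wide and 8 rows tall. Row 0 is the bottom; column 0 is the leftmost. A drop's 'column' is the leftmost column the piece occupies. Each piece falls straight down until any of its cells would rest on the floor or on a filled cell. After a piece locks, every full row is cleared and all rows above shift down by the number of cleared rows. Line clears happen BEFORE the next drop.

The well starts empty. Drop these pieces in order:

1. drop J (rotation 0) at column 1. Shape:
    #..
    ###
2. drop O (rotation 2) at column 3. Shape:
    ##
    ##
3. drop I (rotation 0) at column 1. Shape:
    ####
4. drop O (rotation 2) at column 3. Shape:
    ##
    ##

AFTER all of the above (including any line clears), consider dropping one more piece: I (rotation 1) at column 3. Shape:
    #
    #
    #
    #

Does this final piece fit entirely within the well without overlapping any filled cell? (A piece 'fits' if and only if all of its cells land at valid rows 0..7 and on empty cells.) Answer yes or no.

Drop 1: J rot0 at col 1 lands with bottom-row=0; cleared 0 line(s) (total 0); column heights now [0 2 1 1 0], max=2
Drop 2: O rot2 at col 3 lands with bottom-row=1; cleared 0 line(s) (total 0); column heights now [0 2 1 3 3], max=3
Drop 3: I rot0 at col 1 lands with bottom-row=3; cleared 0 line(s) (total 0); column heights now [0 4 4 4 4], max=4
Drop 4: O rot2 at col 3 lands with bottom-row=4; cleared 0 line(s) (total 0); column heights now [0 4 4 6 6], max=6
Test piece I rot1 at col 3 (width 1): heights before test = [0 4 4 6 6]; fits = False

Answer: no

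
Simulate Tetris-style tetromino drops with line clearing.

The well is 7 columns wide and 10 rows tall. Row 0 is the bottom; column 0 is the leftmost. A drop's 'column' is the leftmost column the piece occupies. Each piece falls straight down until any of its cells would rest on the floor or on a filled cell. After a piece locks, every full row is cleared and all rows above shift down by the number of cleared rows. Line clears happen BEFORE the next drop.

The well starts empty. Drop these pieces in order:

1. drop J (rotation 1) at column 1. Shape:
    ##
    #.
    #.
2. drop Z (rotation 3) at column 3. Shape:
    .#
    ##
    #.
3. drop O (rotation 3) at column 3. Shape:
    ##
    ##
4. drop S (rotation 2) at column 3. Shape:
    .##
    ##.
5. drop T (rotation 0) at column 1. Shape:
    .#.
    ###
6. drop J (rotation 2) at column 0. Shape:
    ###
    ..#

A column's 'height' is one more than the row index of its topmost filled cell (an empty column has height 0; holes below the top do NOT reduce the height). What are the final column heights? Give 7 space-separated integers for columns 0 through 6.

Drop 1: J rot1 at col 1 lands with bottom-row=0; cleared 0 line(s) (total 0); column heights now [0 3 3 0 0 0 0], max=3
Drop 2: Z rot3 at col 3 lands with bottom-row=0; cleared 0 line(s) (total 0); column heights now [0 3 3 2 3 0 0], max=3
Drop 3: O rot3 at col 3 lands with bottom-row=3; cleared 0 line(s) (total 0); column heights now [0 3 3 5 5 0 0], max=5
Drop 4: S rot2 at col 3 lands with bottom-row=5; cleared 0 line(s) (total 0); column heights now [0 3 3 6 7 7 0], max=7
Drop 5: T rot0 at col 1 lands with bottom-row=6; cleared 0 line(s) (total 0); column heights now [0 7 8 7 7 7 0], max=8
Drop 6: J rot2 at col 0 lands with bottom-row=8; cleared 0 line(s) (total 0); column heights now [10 10 10 7 7 7 0], max=10

Answer: 10 10 10 7 7 7 0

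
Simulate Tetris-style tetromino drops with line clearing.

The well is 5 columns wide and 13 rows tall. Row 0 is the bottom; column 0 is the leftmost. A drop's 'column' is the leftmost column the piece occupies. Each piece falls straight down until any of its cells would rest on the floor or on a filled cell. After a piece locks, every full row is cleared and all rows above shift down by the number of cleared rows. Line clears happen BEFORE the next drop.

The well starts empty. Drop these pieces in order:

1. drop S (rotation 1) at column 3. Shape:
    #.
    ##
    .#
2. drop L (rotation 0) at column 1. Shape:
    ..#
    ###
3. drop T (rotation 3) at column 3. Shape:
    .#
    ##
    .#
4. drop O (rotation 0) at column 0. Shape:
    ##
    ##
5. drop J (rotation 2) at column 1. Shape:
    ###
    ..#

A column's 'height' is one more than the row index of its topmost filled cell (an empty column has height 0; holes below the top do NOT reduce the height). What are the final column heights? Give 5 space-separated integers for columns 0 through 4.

Answer: 6 8 8 8 7

Derivation:
Drop 1: S rot1 at col 3 lands with bottom-row=0; cleared 0 line(s) (total 0); column heights now [0 0 0 3 2], max=3
Drop 2: L rot0 at col 1 lands with bottom-row=3; cleared 0 line(s) (total 0); column heights now [0 4 4 5 2], max=5
Drop 3: T rot3 at col 3 lands with bottom-row=4; cleared 0 line(s) (total 0); column heights now [0 4 4 6 7], max=7
Drop 4: O rot0 at col 0 lands with bottom-row=4; cleared 0 line(s) (total 0); column heights now [6 6 4 6 7], max=7
Drop 5: J rot2 at col 1 lands with bottom-row=6; cleared 0 line(s) (total 0); column heights now [6 8 8 8 7], max=8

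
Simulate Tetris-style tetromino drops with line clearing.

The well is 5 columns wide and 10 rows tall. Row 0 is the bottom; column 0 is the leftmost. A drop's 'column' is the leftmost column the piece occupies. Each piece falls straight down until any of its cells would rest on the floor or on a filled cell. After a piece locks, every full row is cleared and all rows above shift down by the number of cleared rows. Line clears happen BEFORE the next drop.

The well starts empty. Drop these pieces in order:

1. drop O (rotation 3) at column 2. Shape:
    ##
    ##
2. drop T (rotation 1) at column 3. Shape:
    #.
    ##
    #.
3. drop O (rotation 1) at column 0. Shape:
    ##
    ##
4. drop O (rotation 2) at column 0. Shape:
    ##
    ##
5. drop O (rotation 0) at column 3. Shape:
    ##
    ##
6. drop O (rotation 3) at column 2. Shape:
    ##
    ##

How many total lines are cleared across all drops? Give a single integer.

Drop 1: O rot3 at col 2 lands with bottom-row=0; cleared 0 line(s) (total 0); column heights now [0 0 2 2 0], max=2
Drop 2: T rot1 at col 3 lands with bottom-row=2; cleared 0 line(s) (total 0); column heights now [0 0 2 5 4], max=5
Drop 3: O rot1 at col 0 lands with bottom-row=0; cleared 0 line(s) (total 0); column heights now [2 2 2 5 4], max=5
Drop 4: O rot2 at col 0 lands with bottom-row=2; cleared 0 line(s) (total 0); column heights now [4 4 2 5 4], max=5
Drop 5: O rot0 at col 3 lands with bottom-row=5; cleared 0 line(s) (total 0); column heights now [4 4 2 7 7], max=7
Drop 6: O rot3 at col 2 lands with bottom-row=7; cleared 0 line(s) (total 0); column heights now [4 4 9 9 7], max=9

Answer: 0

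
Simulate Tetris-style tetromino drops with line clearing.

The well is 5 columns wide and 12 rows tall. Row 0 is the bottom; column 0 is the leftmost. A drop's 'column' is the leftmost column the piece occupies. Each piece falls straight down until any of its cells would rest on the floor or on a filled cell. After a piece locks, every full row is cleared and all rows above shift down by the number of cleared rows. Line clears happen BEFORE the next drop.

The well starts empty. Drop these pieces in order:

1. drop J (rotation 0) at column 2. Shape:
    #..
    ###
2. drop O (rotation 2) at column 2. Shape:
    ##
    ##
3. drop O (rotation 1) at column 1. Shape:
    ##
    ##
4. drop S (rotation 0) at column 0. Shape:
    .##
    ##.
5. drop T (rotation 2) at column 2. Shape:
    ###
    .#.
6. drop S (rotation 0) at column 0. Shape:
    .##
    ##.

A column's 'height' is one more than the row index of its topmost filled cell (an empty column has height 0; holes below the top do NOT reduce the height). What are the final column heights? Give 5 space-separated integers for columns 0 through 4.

Answer: 7 9 9 8 1

Derivation:
Drop 1: J rot0 at col 2 lands with bottom-row=0; cleared 0 line(s) (total 0); column heights now [0 0 2 1 1], max=2
Drop 2: O rot2 at col 2 lands with bottom-row=2; cleared 0 line(s) (total 0); column heights now [0 0 4 4 1], max=4
Drop 3: O rot1 at col 1 lands with bottom-row=4; cleared 0 line(s) (total 0); column heights now [0 6 6 4 1], max=6
Drop 4: S rot0 at col 0 lands with bottom-row=6; cleared 0 line(s) (total 0); column heights now [7 8 8 4 1], max=8
Drop 5: T rot2 at col 2 lands with bottom-row=7; cleared 0 line(s) (total 0); column heights now [7 8 9 9 9], max=9
Drop 6: S rot0 at col 0 lands with bottom-row=8; cleared 1 line(s) (total 1); column heights now [7 9 9 8 1], max=9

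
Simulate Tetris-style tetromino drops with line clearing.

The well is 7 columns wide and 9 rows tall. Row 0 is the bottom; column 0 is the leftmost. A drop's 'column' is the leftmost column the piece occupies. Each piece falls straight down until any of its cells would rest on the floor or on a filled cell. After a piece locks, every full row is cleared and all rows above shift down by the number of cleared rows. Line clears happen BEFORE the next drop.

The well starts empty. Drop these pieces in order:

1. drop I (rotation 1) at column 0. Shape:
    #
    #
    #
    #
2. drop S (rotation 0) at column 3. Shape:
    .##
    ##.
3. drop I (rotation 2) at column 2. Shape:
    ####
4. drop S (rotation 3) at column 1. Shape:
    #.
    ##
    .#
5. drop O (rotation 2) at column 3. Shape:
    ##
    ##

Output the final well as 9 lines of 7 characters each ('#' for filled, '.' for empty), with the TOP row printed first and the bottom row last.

Answer: .......
.......
.......
.#.....
.####..
#.###..
#.####.
#...##.
#..##..

Derivation:
Drop 1: I rot1 at col 0 lands with bottom-row=0; cleared 0 line(s) (total 0); column heights now [4 0 0 0 0 0 0], max=4
Drop 2: S rot0 at col 3 lands with bottom-row=0; cleared 0 line(s) (total 0); column heights now [4 0 0 1 2 2 0], max=4
Drop 3: I rot2 at col 2 lands with bottom-row=2; cleared 0 line(s) (total 0); column heights now [4 0 3 3 3 3 0], max=4
Drop 4: S rot3 at col 1 lands with bottom-row=3; cleared 0 line(s) (total 0); column heights now [4 6 5 3 3 3 0], max=6
Drop 5: O rot2 at col 3 lands with bottom-row=3; cleared 0 line(s) (total 0); column heights now [4 6 5 5 5 3 0], max=6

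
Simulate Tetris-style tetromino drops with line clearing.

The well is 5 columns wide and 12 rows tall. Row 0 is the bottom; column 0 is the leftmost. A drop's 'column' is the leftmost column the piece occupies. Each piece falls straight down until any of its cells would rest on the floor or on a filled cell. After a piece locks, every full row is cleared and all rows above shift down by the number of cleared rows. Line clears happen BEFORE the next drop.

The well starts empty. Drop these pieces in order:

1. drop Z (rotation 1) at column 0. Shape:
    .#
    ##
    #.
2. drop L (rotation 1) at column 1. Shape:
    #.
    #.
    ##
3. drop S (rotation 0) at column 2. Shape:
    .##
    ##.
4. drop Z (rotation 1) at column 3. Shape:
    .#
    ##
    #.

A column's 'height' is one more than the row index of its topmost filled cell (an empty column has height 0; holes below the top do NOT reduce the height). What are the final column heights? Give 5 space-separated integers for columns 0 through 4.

Drop 1: Z rot1 at col 0 lands with bottom-row=0; cleared 0 line(s) (total 0); column heights now [2 3 0 0 0], max=3
Drop 2: L rot1 at col 1 lands with bottom-row=3; cleared 0 line(s) (total 0); column heights now [2 6 4 0 0], max=6
Drop 3: S rot0 at col 2 lands with bottom-row=4; cleared 0 line(s) (total 0); column heights now [2 6 5 6 6], max=6
Drop 4: Z rot1 at col 3 lands with bottom-row=6; cleared 0 line(s) (total 0); column heights now [2 6 5 8 9], max=9

Answer: 2 6 5 8 9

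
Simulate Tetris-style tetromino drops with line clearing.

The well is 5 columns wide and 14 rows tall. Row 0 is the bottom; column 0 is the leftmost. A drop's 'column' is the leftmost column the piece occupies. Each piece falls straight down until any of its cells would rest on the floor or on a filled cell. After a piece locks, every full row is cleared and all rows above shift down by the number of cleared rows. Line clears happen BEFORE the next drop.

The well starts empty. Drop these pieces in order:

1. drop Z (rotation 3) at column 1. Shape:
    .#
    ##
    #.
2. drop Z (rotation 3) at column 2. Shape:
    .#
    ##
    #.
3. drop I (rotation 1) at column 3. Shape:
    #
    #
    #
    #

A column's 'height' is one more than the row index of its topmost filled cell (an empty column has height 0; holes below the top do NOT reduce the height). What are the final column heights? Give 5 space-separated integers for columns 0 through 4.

Drop 1: Z rot3 at col 1 lands with bottom-row=0; cleared 0 line(s) (total 0); column heights now [0 2 3 0 0], max=3
Drop 2: Z rot3 at col 2 lands with bottom-row=3; cleared 0 line(s) (total 0); column heights now [0 2 5 6 0], max=6
Drop 3: I rot1 at col 3 lands with bottom-row=6; cleared 0 line(s) (total 0); column heights now [0 2 5 10 0], max=10

Answer: 0 2 5 10 0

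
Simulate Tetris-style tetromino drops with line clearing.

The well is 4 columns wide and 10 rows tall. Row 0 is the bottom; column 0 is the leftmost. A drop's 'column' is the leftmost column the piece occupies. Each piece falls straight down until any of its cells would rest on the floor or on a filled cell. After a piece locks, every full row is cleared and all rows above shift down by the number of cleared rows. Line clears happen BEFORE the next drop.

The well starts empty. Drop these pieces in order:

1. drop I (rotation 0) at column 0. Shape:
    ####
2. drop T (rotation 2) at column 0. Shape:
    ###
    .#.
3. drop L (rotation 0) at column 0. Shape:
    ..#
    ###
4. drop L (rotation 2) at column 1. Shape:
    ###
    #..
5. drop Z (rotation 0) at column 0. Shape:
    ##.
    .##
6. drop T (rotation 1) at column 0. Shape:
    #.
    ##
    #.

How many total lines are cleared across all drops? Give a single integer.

Drop 1: I rot0 at col 0 lands with bottom-row=0; cleared 1 line(s) (total 1); column heights now [0 0 0 0], max=0
Drop 2: T rot2 at col 0 lands with bottom-row=0; cleared 0 line(s) (total 1); column heights now [2 2 2 0], max=2
Drop 3: L rot0 at col 0 lands with bottom-row=2; cleared 0 line(s) (total 1); column heights now [3 3 4 0], max=4
Drop 4: L rot2 at col 1 lands with bottom-row=3; cleared 0 line(s) (total 1); column heights now [3 5 5 5], max=5
Drop 5: Z rot0 at col 0 lands with bottom-row=5; cleared 0 line(s) (total 1); column heights now [7 7 6 5], max=7
Drop 6: T rot1 at col 0 lands with bottom-row=7; cleared 0 line(s) (total 1); column heights now [10 9 6 5], max=10

Answer: 1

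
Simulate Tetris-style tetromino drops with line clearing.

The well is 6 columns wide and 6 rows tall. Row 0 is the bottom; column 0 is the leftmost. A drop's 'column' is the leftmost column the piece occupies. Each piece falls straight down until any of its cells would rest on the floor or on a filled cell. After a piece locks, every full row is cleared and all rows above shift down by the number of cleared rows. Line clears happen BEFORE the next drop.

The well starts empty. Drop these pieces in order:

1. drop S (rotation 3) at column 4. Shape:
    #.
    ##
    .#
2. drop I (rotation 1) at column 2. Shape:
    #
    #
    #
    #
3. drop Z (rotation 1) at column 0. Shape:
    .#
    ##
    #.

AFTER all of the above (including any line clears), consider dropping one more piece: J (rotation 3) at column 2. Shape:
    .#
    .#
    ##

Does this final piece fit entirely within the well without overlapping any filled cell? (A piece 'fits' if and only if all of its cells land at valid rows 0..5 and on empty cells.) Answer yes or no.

Answer: no

Derivation:
Drop 1: S rot3 at col 4 lands with bottom-row=0; cleared 0 line(s) (total 0); column heights now [0 0 0 0 3 2], max=3
Drop 2: I rot1 at col 2 lands with bottom-row=0; cleared 0 line(s) (total 0); column heights now [0 0 4 0 3 2], max=4
Drop 3: Z rot1 at col 0 lands with bottom-row=0; cleared 0 line(s) (total 0); column heights now [2 3 4 0 3 2], max=4
Test piece J rot3 at col 2 (width 2): heights before test = [2 3 4 0 3 2]; fits = False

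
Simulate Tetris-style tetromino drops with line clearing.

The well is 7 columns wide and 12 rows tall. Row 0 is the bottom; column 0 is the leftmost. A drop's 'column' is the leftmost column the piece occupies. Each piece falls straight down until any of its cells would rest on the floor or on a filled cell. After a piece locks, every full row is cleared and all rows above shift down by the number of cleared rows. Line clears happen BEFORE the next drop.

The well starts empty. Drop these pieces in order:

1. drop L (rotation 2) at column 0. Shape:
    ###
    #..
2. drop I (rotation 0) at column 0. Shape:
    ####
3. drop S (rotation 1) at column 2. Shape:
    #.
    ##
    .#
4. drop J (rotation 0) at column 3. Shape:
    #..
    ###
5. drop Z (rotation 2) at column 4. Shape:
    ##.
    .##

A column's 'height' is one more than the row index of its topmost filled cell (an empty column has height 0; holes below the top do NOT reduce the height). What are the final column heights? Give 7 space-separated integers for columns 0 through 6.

Answer: 3 3 6 7 8 8 7

Derivation:
Drop 1: L rot2 at col 0 lands with bottom-row=0; cleared 0 line(s) (total 0); column heights now [2 2 2 0 0 0 0], max=2
Drop 2: I rot0 at col 0 lands with bottom-row=2; cleared 0 line(s) (total 0); column heights now [3 3 3 3 0 0 0], max=3
Drop 3: S rot1 at col 2 lands with bottom-row=3; cleared 0 line(s) (total 0); column heights now [3 3 6 5 0 0 0], max=6
Drop 4: J rot0 at col 3 lands with bottom-row=5; cleared 0 line(s) (total 0); column heights now [3 3 6 7 6 6 0], max=7
Drop 5: Z rot2 at col 4 lands with bottom-row=6; cleared 0 line(s) (total 0); column heights now [3 3 6 7 8 8 7], max=8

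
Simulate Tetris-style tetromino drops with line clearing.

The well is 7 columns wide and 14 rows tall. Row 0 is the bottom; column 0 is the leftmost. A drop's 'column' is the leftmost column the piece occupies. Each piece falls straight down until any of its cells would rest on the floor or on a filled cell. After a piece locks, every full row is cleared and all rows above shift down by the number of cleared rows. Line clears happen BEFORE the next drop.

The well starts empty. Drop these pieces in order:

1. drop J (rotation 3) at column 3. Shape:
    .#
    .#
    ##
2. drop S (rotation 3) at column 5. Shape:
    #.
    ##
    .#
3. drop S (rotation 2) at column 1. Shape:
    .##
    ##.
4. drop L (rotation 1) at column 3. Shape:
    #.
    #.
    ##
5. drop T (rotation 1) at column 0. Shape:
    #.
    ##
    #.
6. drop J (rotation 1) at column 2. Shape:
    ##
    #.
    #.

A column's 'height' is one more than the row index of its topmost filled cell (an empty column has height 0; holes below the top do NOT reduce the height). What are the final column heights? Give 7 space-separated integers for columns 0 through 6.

Answer: 2 1 6 6 3 2 1

Derivation:
Drop 1: J rot3 at col 3 lands with bottom-row=0; cleared 0 line(s) (total 0); column heights now [0 0 0 1 3 0 0], max=3
Drop 2: S rot3 at col 5 lands with bottom-row=0; cleared 0 line(s) (total 0); column heights now [0 0 0 1 3 3 2], max=3
Drop 3: S rot2 at col 1 lands with bottom-row=0; cleared 0 line(s) (total 0); column heights now [0 1 2 2 3 3 2], max=3
Drop 4: L rot1 at col 3 lands with bottom-row=3; cleared 0 line(s) (total 0); column heights now [0 1 2 6 4 3 2], max=6
Drop 5: T rot1 at col 0 lands with bottom-row=0; cleared 1 line(s) (total 1); column heights now [2 1 1 5 3 2 1], max=5
Drop 6: J rot1 at col 2 lands with bottom-row=3; cleared 0 line(s) (total 1); column heights now [2 1 6 6 3 2 1], max=6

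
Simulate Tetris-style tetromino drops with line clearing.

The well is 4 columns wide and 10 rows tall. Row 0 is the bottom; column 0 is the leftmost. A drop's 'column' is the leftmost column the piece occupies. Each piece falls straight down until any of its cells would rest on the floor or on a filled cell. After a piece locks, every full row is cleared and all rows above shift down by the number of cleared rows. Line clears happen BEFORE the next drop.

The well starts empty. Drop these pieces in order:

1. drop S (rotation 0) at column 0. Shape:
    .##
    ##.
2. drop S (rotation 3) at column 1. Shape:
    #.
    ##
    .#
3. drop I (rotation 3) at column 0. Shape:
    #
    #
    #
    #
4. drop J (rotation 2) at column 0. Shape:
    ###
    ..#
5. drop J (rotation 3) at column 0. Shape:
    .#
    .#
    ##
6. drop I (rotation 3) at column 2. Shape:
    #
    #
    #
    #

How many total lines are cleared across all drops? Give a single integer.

Drop 1: S rot0 at col 0 lands with bottom-row=0; cleared 0 line(s) (total 0); column heights now [1 2 2 0], max=2
Drop 2: S rot3 at col 1 lands with bottom-row=2; cleared 0 line(s) (total 0); column heights now [1 5 4 0], max=5
Drop 3: I rot3 at col 0 lands with bottom-row=1; cleared 0 line(s) (total 0); column heights now [5 5 4 0], max=5
Drop 4: J rot2 at col 0 lands with bottom-row=4; cleared 0 line(s) (total 0); column heights now [6 6 6 0], max=6
Drop 5: J rot3 at col 0 lands with bottom-row=6; cleared 0 line(s) (total 0); column heights now [7 9 6 0], max=9
Drop 6: I rot3 at col 2 lands with bottom-row=6; cleared 0 line(s) (total 0); column heights now [7 9 10 0], max=10

Answer: 0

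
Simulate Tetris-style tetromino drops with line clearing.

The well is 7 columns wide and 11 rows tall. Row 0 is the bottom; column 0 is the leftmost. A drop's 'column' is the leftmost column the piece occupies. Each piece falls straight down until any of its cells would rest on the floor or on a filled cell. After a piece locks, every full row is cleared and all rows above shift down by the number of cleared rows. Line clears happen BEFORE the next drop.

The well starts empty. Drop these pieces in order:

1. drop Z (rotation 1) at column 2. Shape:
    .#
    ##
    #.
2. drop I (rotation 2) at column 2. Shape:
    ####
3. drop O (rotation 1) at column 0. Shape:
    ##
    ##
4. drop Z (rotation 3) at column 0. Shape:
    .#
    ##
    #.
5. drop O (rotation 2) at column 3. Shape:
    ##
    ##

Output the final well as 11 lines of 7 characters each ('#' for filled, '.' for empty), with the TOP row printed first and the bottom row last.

Drop 1: Z rot1 at col 2 lands with bottom-row=0; cleared 0 line(s) (total 0); column heights now [0 0 2 3 0 0 0], max=3
Drop 2: I rot2 at col 2 lands with bottom-row=3; cleared 0 line(s) (total 0); column heights now [0 0 4 4 4 4 0], max=4
Drop 3: O rot1 at col 0 lands with bottom-row=0; cleared 0 line(s) (total 0); column heights now [2 2 4 4 4 4 0], max=4
Drop 4: Z rot3 at col 0 lands with bottom-row=2; cleared 0 line(s) (total 0); column heights now [4 5 4 4 4 4 0], max=5
Drop 5: O rot2 at col 3 lands with bottom-row=4; cleared 0 line(s) (total 0); column heights now [4 5 4 6 6 4 0], max=6

Answer: .......
.......
.......
.......
.......
...##..
.#.##..
######.
#..#...
####...
###....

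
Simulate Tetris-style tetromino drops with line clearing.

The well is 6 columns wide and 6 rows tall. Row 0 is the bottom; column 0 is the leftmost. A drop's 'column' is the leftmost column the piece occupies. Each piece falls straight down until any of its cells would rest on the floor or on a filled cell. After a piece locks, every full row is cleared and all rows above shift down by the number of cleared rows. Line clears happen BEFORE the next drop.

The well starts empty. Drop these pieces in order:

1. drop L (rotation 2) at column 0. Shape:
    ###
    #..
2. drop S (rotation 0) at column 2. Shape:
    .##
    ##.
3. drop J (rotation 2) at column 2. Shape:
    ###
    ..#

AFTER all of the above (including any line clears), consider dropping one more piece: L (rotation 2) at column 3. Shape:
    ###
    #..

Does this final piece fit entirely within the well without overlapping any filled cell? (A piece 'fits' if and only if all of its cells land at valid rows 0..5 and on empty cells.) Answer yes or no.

Answer: no

Derivation:
Drop 1: L rot2 at col 0 lands with bottom-row=0; cleared 0 line(s) (total 0); column heights now [2 2 2 0 0 0], max=2
Drop 2: S rot0 at col 2 lands with bottom-row=2; cleared 0 line(s) (total 0); column heights now [2 2 3 4 4 0], max=4
Drop 3: J rot2 at col 2 lands with bottom-row=4; cleared 0 line(s) (total 0); column heights now [2 2 6 6 6 0], max=6
Test piece L rot2 at col 3 (width 3): heights before test = [2 2 6 6 6 0]; fits = False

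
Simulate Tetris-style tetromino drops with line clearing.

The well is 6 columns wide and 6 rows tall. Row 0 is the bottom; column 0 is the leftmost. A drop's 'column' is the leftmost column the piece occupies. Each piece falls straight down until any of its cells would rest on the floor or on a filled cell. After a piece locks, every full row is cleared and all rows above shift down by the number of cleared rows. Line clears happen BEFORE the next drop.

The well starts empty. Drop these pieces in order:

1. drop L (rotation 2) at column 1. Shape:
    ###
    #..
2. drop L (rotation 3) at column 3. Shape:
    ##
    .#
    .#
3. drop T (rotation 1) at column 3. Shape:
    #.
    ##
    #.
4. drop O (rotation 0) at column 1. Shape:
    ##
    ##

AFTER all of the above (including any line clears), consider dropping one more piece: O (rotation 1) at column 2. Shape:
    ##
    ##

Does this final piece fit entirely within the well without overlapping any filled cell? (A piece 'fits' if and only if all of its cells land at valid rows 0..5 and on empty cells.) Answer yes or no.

Drop 1: L rot2 at col 1 lands with bottom-row=0; cleared 0 line(s) (total 0); column heights now [0 2 2 2 0 0], max=2
Drop 2: L rot3 at col 3 lands with bottom-row=0; cleared 0 line(s) (total 0); column heights now [0 2 2 3 3 0], max=3
Drop 3: T rot1 at col 3 lands with bottom-row=3; cleared 0 line(s) (total 0); column heights now [0 2 2 6 5 0], max=6
Drop 4: O rot0 at col 1 lands with bottom-row=2; cleared 0 line(s) (total 0); column heights now [0 4 4 6 5 0], max=6
Test piece O rot1 at col 2 (width 2): heights before test = [0 4 4 6 5 0]; fits = False

Answer: no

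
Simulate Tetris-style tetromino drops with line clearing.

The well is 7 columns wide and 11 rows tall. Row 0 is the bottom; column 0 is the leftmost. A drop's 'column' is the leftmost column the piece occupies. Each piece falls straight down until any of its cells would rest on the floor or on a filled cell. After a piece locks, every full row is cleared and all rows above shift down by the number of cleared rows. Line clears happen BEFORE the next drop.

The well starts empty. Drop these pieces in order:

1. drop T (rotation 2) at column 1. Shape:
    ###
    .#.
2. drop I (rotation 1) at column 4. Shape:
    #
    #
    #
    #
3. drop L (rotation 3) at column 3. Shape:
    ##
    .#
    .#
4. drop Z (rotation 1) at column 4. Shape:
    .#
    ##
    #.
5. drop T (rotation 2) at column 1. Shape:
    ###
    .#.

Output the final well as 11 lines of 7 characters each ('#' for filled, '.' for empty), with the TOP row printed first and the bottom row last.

Answer: .......
.....#.
....##.
.####..
..###..
....#..
....#..
....#..
....#..
.####..
..#.#..

Derivation:
Drop 1: T rot2 at col 1 lands with bottom-row=0; cleared 0 line(s) (total 0); column heights now [0 2 2 2 0 0 0], max=2
Drop 2: I rot1 at col 4 lands with bottom-row=0; cleared 0 line(s) (total 0); column heights now [0 2 2 2 4 0 0], max=4
Drop 3: L rot3 at col 3 lands with bottom-row=4; cleared 0 line(s) (total 0); column heights now [0 2 2 7 7 0 0], max=7
Drop 4: Z rot1 at col 4 lands with bottom-row=7; cleared 0 line(s) (total 0); column heights now [0 2 2 7 9 10 0], max=10
Drop 5: T rot2 at col 1 lands with bottom-row=6; cleared 0 line(s) (total 0); column heights now [0 8 8 8 9 10 0], max=10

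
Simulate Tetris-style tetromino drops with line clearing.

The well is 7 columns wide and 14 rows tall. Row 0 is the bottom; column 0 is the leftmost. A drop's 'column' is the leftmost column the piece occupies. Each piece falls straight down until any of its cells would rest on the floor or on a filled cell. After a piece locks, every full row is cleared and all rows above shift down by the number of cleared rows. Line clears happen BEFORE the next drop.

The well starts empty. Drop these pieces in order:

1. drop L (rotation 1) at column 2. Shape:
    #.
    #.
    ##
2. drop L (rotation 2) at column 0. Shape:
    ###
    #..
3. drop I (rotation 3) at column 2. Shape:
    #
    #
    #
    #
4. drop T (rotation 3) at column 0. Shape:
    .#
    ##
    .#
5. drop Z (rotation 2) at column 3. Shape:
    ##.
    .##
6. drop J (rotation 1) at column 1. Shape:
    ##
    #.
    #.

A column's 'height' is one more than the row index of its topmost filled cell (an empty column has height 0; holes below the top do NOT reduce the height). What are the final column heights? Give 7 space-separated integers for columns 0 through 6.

Drop 1: L rot1 at col 2 lands with bottom-row=0; cleared 0 line(s) (total 0); column heights now [0 0 3 1 0 0 0], max=3
Drop 2: L rot2 at col 0 lands with bottom-row=2; cleared 0 line(s) (total 0); column heights now [4 4 4 1 0 0 0], max=4
Drop 3: I rot3 at col 2 lands with bottom-row=4; cleared 0 line(s) (total 0); column heights now [4 4 8 1 0 0 0], max=8
Drop 4: T rot3 at col 0 lands with bottom-row=4; cleared 0 line(s) (total 0); column heights now [6 7 8 1 0 0 0], max=8
Drop 5: Z rot2 at col 3 lands with bottom-row=0; cleared 0 line(s) (total 0); column heights now [6 7 8 2 2 1 0], max=8
Drop 6: J rot1 at col 1 lands with bottom-row=7; cleared 0 line(s) (total 0); column heights now [6 10 10 2 2 1 0], max=10

Answer: 6 10 10 2 2 1 0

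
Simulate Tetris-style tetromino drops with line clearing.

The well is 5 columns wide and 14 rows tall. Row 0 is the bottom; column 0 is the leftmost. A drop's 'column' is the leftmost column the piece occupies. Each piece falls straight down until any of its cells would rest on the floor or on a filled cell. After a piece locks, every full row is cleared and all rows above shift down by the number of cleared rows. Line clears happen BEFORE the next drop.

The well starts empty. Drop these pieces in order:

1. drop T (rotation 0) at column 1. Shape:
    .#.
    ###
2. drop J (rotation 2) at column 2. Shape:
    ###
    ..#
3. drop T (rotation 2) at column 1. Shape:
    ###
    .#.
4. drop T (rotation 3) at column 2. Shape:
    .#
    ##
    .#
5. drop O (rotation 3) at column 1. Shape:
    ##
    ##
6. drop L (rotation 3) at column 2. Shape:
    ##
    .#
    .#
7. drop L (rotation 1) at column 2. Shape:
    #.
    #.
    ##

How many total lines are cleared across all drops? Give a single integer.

Drop 1: T rot0 at col 1 lands with bottom-row=0; cleared 0 line(s) (total 0); column heights now [0 1 2 1 0], max=2
Drop 2: J rot2 at col 2 lands with bottom-row=1; cleared 0 line(s) (total 0); column heights now [0 1 3 3 3], max=3
Drop 3: T rot2 at col 1 lands with bottom-row=3; cleared 0 line(s) (total 0); column heights now [0 5 5 5 3], max=5
Drop 4: T rot3 at col 2 lands with bottom-row=5; cleared 0 line(s) (total 0); column heights now [0 5 7 8 3], max=8
Drop 5: O rot3 at col 1 lands with bottom-row=7; cleared 0 line(s) (total 0); column heights now [0 9 9 8 3], max=9
Drop 6: L rot3 at col 2 lands with bottom-row=8; cleared 0 line(s) (total 0); column heights now [0 9 11 11 3], max=11
Drop 7: L rot1 at col 2 lands with bottom-row=11; cleared 0 line(s) (total 0); column heights now [0 9 14 12 3], max=14

Answer: 0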